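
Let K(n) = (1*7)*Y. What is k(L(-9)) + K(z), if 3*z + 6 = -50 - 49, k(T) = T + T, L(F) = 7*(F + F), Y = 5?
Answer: -217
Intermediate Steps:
L(F) = 14*F (L(F) = 7*(2*F) = 14*F)
k(T) = 2*T
z = -35 (z = -2 + (-50 - 49)/3 = -2 + (⅓)*(-99) = -2 - 33 = -35)
K(n) = 35 (K(n) = (1*7)*5 = 7*5 = 35)
k(L(-9)) + K(z) = 2*(14*(-9)) + 35 = 2*(-126) + 35 = -252 + 35 = -217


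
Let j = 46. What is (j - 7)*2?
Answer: 78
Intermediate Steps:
(j - 7)*2 = (46 - 7)*2 = 39*2 = 78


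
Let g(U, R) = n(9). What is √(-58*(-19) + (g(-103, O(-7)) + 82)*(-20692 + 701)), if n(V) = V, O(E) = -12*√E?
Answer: I*√1818079 ≈ 1348.4*I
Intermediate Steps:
g(U, R) = 9
√(-58*(-19) + (g(-103, O(-7)) + 82)*(-20692 + 701)) = √(-58*(-19) + (9 + 82)*(-20692 + 701)) = √(1102 + 91*(-19991)) = √(1102 - 1819181) = √(-1818079) = I*√1818079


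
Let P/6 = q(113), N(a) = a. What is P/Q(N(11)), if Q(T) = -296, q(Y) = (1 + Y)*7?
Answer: -1197/74 ≈ -16.176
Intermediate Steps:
q(Y) = 7 + 7*Y
P = 4788 (P = 6*(7 + 7*113) = 6*(7 + 791) = 6*798 = 4788)
P/Q(N(11)) = 4788/(-296) = 4788*(-1/296) = -1197/74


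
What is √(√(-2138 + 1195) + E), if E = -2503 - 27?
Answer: √(-2530 + I*√943) ≈ 0.3053 + 50.3*I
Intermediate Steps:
E = -2530
√(√(-2138 + 1195) + E) = √(√(-2138 + 1195) - 2530) = √(√(-943) - 2530) = √(I*√943 - 2530) = √(-2530 + I*√943)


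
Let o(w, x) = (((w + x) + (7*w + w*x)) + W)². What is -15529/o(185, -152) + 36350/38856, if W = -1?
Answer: 4348963977721/4648892762124 ≈ 0.93548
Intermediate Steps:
o(w, x) = (-1 + x + 8*w + w*x)² (o(w, x) = (((w + x) + (7*w + w*x)) - 1)² = ((x + 8*w + w*x) - 1)² = (-1 + x + 8*w + w*x)²)
-15529/o(185, -152) + 36350/38856 = -15529/(-1 - 152 + 8*185 + 185*(-152))² + 36350/38856 = -15529/(-1 - 152 + 1480 - 28120)² + 36350*(1/38856) = -15529/((-26793)²) + 18175/19428 = -15529/717864849 + 18175/19428 = 4348963977721/4648892762124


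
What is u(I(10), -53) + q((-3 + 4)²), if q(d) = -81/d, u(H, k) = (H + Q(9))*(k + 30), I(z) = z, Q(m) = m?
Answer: -518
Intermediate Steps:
u(H, k) = (9 + H)*(30 + k) (u(H, k) = (H + 9)*(k + 30) = (9 + H)*(30 + k))
u(I(10), -53) + q((-3 + 4)²) = (270 + 9*(-53) + 30*10 + 10*(-53)) - 81/(-3 + 4)² = (270 - 477 + 300 - 530) - 81/(1²) = -437 - 81/1 = -437 - 81*1 = -437 - 81 = -518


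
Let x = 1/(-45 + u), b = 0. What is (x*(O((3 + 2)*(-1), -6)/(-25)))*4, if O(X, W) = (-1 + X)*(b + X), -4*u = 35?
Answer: 96/1075 ≈ 0.089302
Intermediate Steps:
u = -35/4 (u = -¼*35 = -35/4 ≈ -8.7500)
O(X, W) = X*(-1 + X) (O(X, W) = (-1 + X)*(0 + X) = (-1 + X)*X = X*(-1 + X))
x = -4/215 (x = 1/(-45 - 35/4) = 1/(-215/4) = -4/215 ≈ -0.018605)
(x*(O((3 + 2)*(-1), -6)/(-25)))*4 = -4*((3 + 2)*(-1))*(-1 + (3 + 2)*(-1))/(215*(-25))*4 = -4*(5*(-1))*(-1 + 5*(-1))*(-1)/(215*25)*4 = -4*(-5*(-1 - 5))*(-1)/(215*25)*4 = -4*(-5*(-6))*(-1)/(215*25)*4 = -24*(-1)/(43*25)*4 = -4/215*(-6/5)*4 = (24/1075)*4 = 96/1075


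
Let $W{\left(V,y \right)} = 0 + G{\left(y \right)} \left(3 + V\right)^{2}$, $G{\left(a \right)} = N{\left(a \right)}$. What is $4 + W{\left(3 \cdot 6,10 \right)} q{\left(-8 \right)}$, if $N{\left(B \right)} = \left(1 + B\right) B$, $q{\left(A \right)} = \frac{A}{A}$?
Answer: $48514$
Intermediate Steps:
$q{\left(A \right)} = 1$
$N{\left(B \right)} = B \left(1 + B\right)$
$G{\left(a \right)} = a \left(1 + a\right)$
$W{\left(V,y \right)} = y \left(3 + V\right)^{2} \left(1 + y\right)$ ($W{\left(V,y \right)} = 0 + y \left(1 + y\right) \left(3 + V\right)^{2} = 0 + y \left(3 + V\right)^{2} \left(1 + y\right) = y \left(3 + V\right)^{2} \left(1 + y\right)$)
$4 + W{\left(3 \cdot 6,10 \right)} q{\left(-8 \right)} = 4 + 10 \left(3 + 3 \cdot 6\right)^{2} \left(1 + 10\right) 1 = 4 + 10 \left(3 + 18\right)^{2} \cdot 11 \cdot 1 = 4 + 10 \cdot 21^{2} \cdot 11 \cdot 1 = 4 + 10 \cdot 441 \cdot 11 \cdot 1 = 4 + 48510 \cdot 1 = 4 + 48510 = 48514$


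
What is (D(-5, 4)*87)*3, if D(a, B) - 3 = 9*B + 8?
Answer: 12267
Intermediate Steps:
D(a, B) = 11 + 9*B (D(a, B) = 3 + (9*B + 8) = 3 + (8 + 9*B) = 11 + 9*B)
(D(-5, 4)*87)*3 = ((11 + 9*4)*87)*3 = ((11 + 36)*87)*3 = (47*87)*3 = 4089*3 = 12267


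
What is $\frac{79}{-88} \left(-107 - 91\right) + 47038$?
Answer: $\frac{188863}{4} \approx 47216.0$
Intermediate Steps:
$\frac{79}{-88} \left(-107 - 91\right) + 47038 = 79 \left(- \frac{1}{88}\right) \left(-198\right) + 47038 = \left(- \frac{79}{88}\right) \left(-198\right) + 47038 = \frac{711}{4} + 47038 = \frac{188863}{4}$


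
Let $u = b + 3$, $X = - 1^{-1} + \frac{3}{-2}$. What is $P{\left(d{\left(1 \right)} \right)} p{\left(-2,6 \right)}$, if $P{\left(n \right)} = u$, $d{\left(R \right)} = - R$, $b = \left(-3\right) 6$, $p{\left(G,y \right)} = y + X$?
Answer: $- \frac{105}{2} \approx -52.5$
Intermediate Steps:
$X = - \frac{5}{2}$ ($X = \left(-1\right) 1 + 3 \left(- \frac{1}{2}\right) = -1 - \frac{3}{2} = - \frac{5}{2} \approx -2.5$)
$p{\left(G,y \right)} = - \frac{5}{2} + y$ ($p{\left(G,y \right)} = y - \frac{5}{2} = - \frac{5}{2} + y$)
$b = -18$
$u = -15$ ($u = -18 + 3 = -15$)
$P{\left(n \right)} = -15$
$P{\left(d{\left(1 \right)} \right)} p{\left(-2,6 \right)} = - 15 \left(- \frac{5}{2} + 6\right) = \left(-15\right) \frac{7}{2} = - \frac{105}{2}$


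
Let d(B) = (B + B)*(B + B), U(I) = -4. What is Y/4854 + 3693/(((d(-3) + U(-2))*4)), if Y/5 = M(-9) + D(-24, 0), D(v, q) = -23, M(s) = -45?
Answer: 8941151/310656 ≈ 28.782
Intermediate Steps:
d(B) = 4*B**2 (d(B) = (2*B)*(2*B) = 4*B**2)
Y = -340 (Y = 5*(-45 - 23) = 5*(-68) = -340)
Y/4854 + 3693/(((d(-3) + U(-2))*4)) = -340/4854 + 3693/(((4*(-3)**2 - 4)*4)) = -340*1/4854 + 3693/(((4*9 - 4)*4)) = -170/2427 + 3693/(((36 - 4)*4)) = -170/2427 + 3693/((32*4)) = -170/2427 + 3693/128 = 8941151/310656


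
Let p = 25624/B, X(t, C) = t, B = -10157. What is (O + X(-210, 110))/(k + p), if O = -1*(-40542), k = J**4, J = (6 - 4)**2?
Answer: 102413031/643642 ≈ 159.11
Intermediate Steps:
J = 4 (J = 2**2 = 4)
k = 256 (k = 4**4 = 256)
O = 40542
p = -25624/10157 (p = 25624/(-10157) = 25624*(-1/10157) = -25624/10157 ≈ -2.5228)
(O + X(-210, 110))/(k + p) = (40542 - 210)/(256 - 25624/10157) = 40332/(2574568/10157) = 40332*(10157/2574568) = 102413031/643642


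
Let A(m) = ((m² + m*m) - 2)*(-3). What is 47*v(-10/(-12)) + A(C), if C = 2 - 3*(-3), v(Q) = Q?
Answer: -4085/6 ≈ -680.83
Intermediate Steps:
C = 11 (C = 2 + 9 = 11)
A(m) = 6 - 6*m² (A(m) = ((m² + m²) - 2)*(-3) = (2*m² - 2)*(-3) = (-2 + 2*m²)*(-3) = 6 - 6*m²)
47*v(-10/(-12)) + A(C) = 47*(-10/(-12)) + (6 - 6*11²) = 47*(-10*(-1/12)) + (6 - 6*121) = 47*(⅚) + (6 - 726) = 235/6 - 720 = -4085/6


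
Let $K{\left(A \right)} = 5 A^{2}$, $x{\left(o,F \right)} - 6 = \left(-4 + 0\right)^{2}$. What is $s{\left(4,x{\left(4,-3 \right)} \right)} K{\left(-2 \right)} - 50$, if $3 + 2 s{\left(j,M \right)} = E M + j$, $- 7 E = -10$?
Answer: $\frac{1920}{7} \approx 274.29$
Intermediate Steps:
$E = \frac{10}{7}$ ($E = \left(- \frac{1}{7}\right) \left(-10\right) = \frac{10}{7} \approx 1.4286$)
$x{\left(o,F \right)} = 22$ ($x{\left(o,F \right)} = 6 + \left(-4 + 0\right)^{2} = 6 + \left(-4\right)^{2} = 6 + 16 = 22$)
$s{\left(j,M \right)} = - \frac{3}{2} + \frac{j}{2} + \frac{5 M}{7}$ ($s{\left(j,M \right)} = - \frac{3}{2} + \frac{\frac{10 M}{7} + j}{2} = - \frac{3}{2} + \frac{j + \frac{10 M}{7}}{2} = - \frac{3}{2} + \left(\frac{j}{2} + \frac{5 M}{7}\right) = - \frac{3}{2} + \frac{j}{2} + \frac{5 M}{7}$)
$s{\left(4,x{\left(4,-3 \right)} \right)} K{\left(-2 \right)} - 50 = \left(- \frac{3}{2} + \frac{1}{2} \cdot 4 + \frac{5}{7} \cdot 22\right) 5 \left(-2\right)^{2} - 50 = \left(- \frac{3}{2} + 2 + \frac{110}{7}\right) 5 \cdot 4 - 50 = \frac{227}{14} \cdot 20 - 50 = \frac{2270}{7} - 50 = \frac{1920}{7}$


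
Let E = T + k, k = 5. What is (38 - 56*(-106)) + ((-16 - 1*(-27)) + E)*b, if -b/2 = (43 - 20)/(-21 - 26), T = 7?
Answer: 281836/47 ≈ 5996.5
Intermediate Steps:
E = 12 (E = 7 + 5 = 12)
b = 46/47 (b = -2*(43 - 20)/(-21 - 26) = -46/(-47) = -46*(-1)/47 = -2*(-23/47) = 46/47 ≈ 0.97872)
(38 - 56*(-106)) + ((-16 - 1*(-27)) + E)*b = (38 - 56*(-106)) + ((-16 - 1*(-27)) + 12)*(46/47) = (38 + 5936) + ((-16 + 27) + 12)*(46/47) = 5974 + (11 + 12)*(46/47) = 5974 + 23*(46/47) = 5974 + 1058/47 = 281836/47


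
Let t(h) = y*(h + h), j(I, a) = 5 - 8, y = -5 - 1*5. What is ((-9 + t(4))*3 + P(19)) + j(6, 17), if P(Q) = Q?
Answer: -251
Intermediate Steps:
y = -10 (y = -5 - 5 = -10)
j(I, a) = -3
t(h) = -20*h (t(h) = -10*(h + h) = -20*h)
((-9 + t(4))*3 + P(19)) + j(6, 17) = ((-9 - 20*4)*3 + 19) - 3 = ((-9 - 80)*3 + 19) - 3 = (-89*3 + 19) - 3 = (-267 + 19) - 3 = -248 - 3 = -251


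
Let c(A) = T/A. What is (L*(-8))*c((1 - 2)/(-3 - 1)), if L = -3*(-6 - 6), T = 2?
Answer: -2304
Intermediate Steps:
L = 36 (L = -3*(-12) = 36)
c(A) = 2/A
(L*(-8))*c((1 - 2)/(-3 - 1)) = (36*(-8))*(2/(((1 - 2)/(-3 - 1)))) = -576/((-1/(-4))) = -576/((-1*(-¼))) = -576/¼ = -576*4 = -288*8 = -2304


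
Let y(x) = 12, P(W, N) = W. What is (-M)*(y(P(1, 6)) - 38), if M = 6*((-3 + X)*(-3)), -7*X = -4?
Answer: 7956/7 ≈ 1136.6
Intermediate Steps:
X = 4/7 (X = -1/7*(-4) = 4/7 ≈ 0.57143)
M = 306/7 (M = 6*((-3 + 4/7)*(-3)) = 6*(-17/7*(-3)) = 6*(51/7) = 306/7 ≈ 43.714)
(-M)*(y(P(1, 6)) - 38) = (-1*306/7)*(12 - 38) = -306/7*(-26) = 7956/7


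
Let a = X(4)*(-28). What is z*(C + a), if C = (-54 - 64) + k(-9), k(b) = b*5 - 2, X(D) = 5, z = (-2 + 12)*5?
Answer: -15250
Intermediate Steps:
z = 50 (z = 10*5 = 50)
a = -140 (a = 5*(-28) = -140)
k(b) = -2 + 5*b (k(b) = 5*b - 2 = -2 + 5*b)
C = -165 (C = (-54 - 64) + (-2 + 5*(-9)) = -118 + (-2 - 45) = -118 - 47 = -165)
z*(C + a) = 50*(-165 - 140) = 50*(-305) = -15250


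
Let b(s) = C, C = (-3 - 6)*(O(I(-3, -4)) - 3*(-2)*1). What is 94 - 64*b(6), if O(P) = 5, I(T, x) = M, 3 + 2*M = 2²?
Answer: 6430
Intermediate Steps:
M = ½ (M = -3/2 + (½)*2² = -3/2 + (½)*4 = -3/2 + 2 = ½ ≈ 0.50000)
I(T, x) = ½
C = -99 (C = (-3 - 6)*(5 - 3*(-2)*1) = -9*(5 + 6*1) = -9*(5 + 6) = -9*11 = -99)
b(s) = -99
94 - 64*b(6) = 94 - 64*(-99) = 94 + 6336 = 6430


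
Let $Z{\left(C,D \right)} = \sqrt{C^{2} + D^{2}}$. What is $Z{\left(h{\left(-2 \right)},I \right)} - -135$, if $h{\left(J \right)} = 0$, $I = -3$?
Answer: $138$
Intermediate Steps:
$Z{\left(h{\left(-2 \right)},I \right)} - -135 = \sqrt{0^{2} + \left(-3\right)^{2}} - -135 = \sqrt{0 + 9} + 135 = \sqrt{9} + 135 = 3 + 135 = 138$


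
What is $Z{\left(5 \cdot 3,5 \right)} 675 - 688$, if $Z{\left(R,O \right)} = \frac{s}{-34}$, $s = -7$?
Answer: $- \frac{18667}{34} \approx -549.03$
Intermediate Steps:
$Z{\left(R,O \right)} = \frac{7}{34}$ ($Z{\left(R,O \right)} = - \frac{7}{-34} = \left(-7\right) \left(- \frac{1}{34}\right) = \frac{7}{34}$)
$Z{\left(5 \cdot 3,5 \right)} 675 - 688 = \frac{7}{34} \cdot 675 - 688 = \frac{4725}{34} - 688 = - \frac{18667}{34}$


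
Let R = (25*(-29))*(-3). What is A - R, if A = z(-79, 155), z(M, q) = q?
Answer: -2020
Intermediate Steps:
A = 155
R = 2175 (R = -725*(-3) = 2175)
A - R = 155 - 1*2175 = 155 - 2175 = -2020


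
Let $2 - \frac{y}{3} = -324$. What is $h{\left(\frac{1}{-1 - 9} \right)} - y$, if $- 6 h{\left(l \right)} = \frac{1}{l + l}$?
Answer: $- \frac{5863}{6} \approx -977.17$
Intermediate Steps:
$y = 978$ ($y = 6 - -972 = 6 + 972 = 978$)
$h{\left(l \right)} = - \frac{1}{12 l}$ ($h{\left(l \right)} = - \frac{1}{6 \left(l + l\right)} = - \frac{1}{6 \cdot 2 l} = - \frac{\frac{1}{2} \frac{1}{l}}{6} = - \frac{1}{12 l}$)
$h{\left(\frac{1}{-1 - 9} \right)} - y = - \frac{1}{12 \frac{1}{-1 - 9}} - 978 = - \frac{1}{12 \frac{1}{-10}} - 978 = - \frac{1}{12 \left(- \frac{1}{10}\right)} - 978 = \left(- \frac{1}{12}\right) \left(-10\right) - 978 = \frac{5}{6} - 978 = - \frac{5863}{6}$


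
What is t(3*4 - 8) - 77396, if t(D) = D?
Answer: -77392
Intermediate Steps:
t(3*4 - 8) - 77396 = (3*4 - 8) - 77396 = (12 - 8) - 77396 = 4 - 77396 = -77392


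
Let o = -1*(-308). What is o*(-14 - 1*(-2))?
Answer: -3696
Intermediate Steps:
o = 308
o*(-14 - 1*(-2)) = 308*(-14 - 1*(-2)) = 308*(-14 + 2) = 308*(-12) = -3696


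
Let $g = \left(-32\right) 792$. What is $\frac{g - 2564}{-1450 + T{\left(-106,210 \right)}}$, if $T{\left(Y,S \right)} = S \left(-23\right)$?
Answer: $\frac{6977}{1570} \approx 4.4439$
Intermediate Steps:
$g = -25344$
$T{\left(Y,S \right)} = - 23 S$
$\frac{g - 2564}{-1450 + T{\left(-106,210 \right)}} = \frac{-25344 - 2564}{-1450 - 4830} = - \frac{27908}{-1450 - 4830} = - \frac{27908}{-6280} = \left(-27908\right) \left(- \frac{1}{6280}\right) = \frac{6977}{1570}$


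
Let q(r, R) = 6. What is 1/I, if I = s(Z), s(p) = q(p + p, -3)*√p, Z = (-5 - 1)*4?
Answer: -I*√6/72 ≈ -0.034021*I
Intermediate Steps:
Z = -24 (Z = -6*4 = -24)
s(p) = 6*√p
I = 12*I*√6 (I = 6*√(-24) = 6*(2*I*√6) = 12*I*√6 ≈ 29.394*I)
1/I = 1/(12*I*√6) = -I*√6/72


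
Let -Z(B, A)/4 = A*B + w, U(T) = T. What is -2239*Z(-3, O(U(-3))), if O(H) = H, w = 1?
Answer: 89560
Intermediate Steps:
Z(B, A) = -4 - 4*A*B (Z(B, A) = -4*(A*B + 1) = -4*(1 + A*B) = -4 - 4*A*B)
-2239*Z(-3, O(U(-3))) = -2239*(-4 - 4*(-3)*(-3)) = -2239*(-4 - 36) = -2239*(-40) = 89560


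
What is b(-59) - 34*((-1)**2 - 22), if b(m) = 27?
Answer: 741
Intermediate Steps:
b(-59) - 34*((-1)**2 - 22) = 27 - 34*((-1)**2 - 22) = 27 - 34*(1 - 22) = 27 - 34*(-21) = 27 + 714 = 741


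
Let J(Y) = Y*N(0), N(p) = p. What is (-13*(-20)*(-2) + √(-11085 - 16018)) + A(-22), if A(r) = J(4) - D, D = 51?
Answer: -571 + I*√27103 ≈ -571.0 + 164.63*I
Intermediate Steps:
J(Y) = 0 (J(Y) = Y*0 = 0)
A(r) = -51 (A(r) = 0 - 1*51 = 0 - 51 = -51)
(-13*(-20)*(-2) + √(-11085 - 16018)) + A(-22) = (-13*(-20)*(-2) + √(-11085 - 16018)) - 51 = (260*(-2) + √(-27103)) - 51 = (-520 + I*√27103) - 51 = -571 + I*√27103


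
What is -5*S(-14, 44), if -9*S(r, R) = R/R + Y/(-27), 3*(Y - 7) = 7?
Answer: 265/729 ≈ 0.36351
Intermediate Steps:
Y = 28/3 (Y = 7 + (⅓)*7 = 7 + 7/3 = 28/3 ≈ 9.3333)
S(r, R) = -53/729 (S(r, R) = -(R/R + (28/3)/(-27))/9 = -(1 + (28/3)*(-1/27))/9 = -(1 - 28/81)/9 = -⅑*53/81 = -53/729)
-5*S(-14, 44) = -5*(-53/729) = 265/729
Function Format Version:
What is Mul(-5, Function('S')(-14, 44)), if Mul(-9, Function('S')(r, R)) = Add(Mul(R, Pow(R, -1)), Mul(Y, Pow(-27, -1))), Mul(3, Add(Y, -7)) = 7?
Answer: Rational(265, 729) ≈ 0.36351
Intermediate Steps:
Y = Rational(28, 3) (Y = Add(7, Mul(Rational(1, 3), 7)) = Add(7, Rational(7, 3)) = Rational(28, 3) ≈ 9.3333)
Function('S')(r, R) = Rational(-53, 729) (Function('S')(r, R) = Mul(Rational(-1, 9), Add(Mul(R, Pow(R, -1)), Mul(Rational(28, 3), Pow(-27, -1)))) = Mul(Rational(-1, 9), Add(1, Mul(Rational(28, 3), Rational(-1, 27)))) = Mul(Rational(-1, 9), Add(1, Rational(-28, 81))) = Mul(Rational(-1, 9), Rational(53, 81)) = Rational(-53, 729))
Mul(-5, Function('S')(-14, 44)) = Mul(-5, Rational(-53, 729)) = Rational(265, 729)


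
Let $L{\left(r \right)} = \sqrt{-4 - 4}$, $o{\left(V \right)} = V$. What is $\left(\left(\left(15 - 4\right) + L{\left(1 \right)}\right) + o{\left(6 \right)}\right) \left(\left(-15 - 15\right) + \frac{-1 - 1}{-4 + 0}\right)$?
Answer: $- \frac{1003}{2} - 59 i \sqrt{2} \approx -501.5 - 83.439 i$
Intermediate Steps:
$L{\left(r \right)} = 2 i \sqrt{2}$ ($L{\left(r \right)} = \sqrt{-8} = 2 i \sqrt{2}$)
$\left(\left(\left(15 - 4\right) + L{\left(1 \right)}\right) + o{\left(6 \right)}\right) \left(\left(-15 - 15\right) + \frac{-1 - 1}{-4 + 0}\right) = \left(\left(\left(15 - 4\right) + 2 i \sqrt{2}\right) + 6\right) \left(\left(-15 - 15\right) + \frac{-1 - 1}{-4 + 0}\right) = \left(\left(11 + 2 i \sqrt{2}\right) + 6\right) \left(-30 - \frac{2}{-4}\right) = \left(17 + 2 i \sqrt{2}\right) \left(-30 - - \frac{1}{2}\right) = \left(17 + 2 i \sqrt{2}\right) \left(-30 + \frac{1}{2}\right) = \left(17 + 2 i \sqrt{2}\right) \left(- \frac{59}{2}\right) = - \frac{1003}{2} - 59 i \sqrt{2}$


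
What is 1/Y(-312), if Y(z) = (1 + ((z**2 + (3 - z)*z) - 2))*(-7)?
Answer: 1/6559 ≈ 0.00015246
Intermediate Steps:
Y(z) = 7 - 7*z**2 - 7*z*(3 - z) (Y(z) = (1 + ((z**2 + z*(3 - z)) - 2))*(-7) = (1 + (-2 + z**2 + z*(3 - z)))*(-7) = (-1 + z**2 + z*(3 - z))*(-7) = 7 - 7*z**2 - 7*z*(3 - z))
1/Y(-312) = 1/(7 - 21*(-312)) = 1/(7 + 6552) = 1/6559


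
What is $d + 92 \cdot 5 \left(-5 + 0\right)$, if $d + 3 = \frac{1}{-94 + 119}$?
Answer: $- \frac{57574}{25} \approx -2303.0$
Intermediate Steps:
$d = - \frac{74}{25}$ ($d = -3 + \frac{1}{-94 + 119} = -3 + \frac{1}{25} = - \frac{74}{25} \approx -2.96$)
$d + 92 \cdot 5 \left(-5 + 0\right) = - \frac{74}{25} + 92 \cdot 5 \left(-5 + 0\right) = - \frac{74}{25} + 92 \cdot 5 \left(-5\right) = - \frac{74}{25} + 92 \left(-25\right) = - \frac{74}{25} - 2300 = - \frac{57574}{25}$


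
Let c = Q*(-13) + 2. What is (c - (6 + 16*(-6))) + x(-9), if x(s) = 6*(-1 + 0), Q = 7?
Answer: -5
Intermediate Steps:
c = -89 (c = 7*(-13) + 2 = -91 + 2 = -89)
x(s) = -6 (x(s) = 6*(-1) = -6)
(c - (6 + 16*(-6))) + x(-9) = (-89 - (6 + 16*(-6))) - 6 = (-89 - (6 - 96)) - 6 = (-89 - 1*(-90)) - 6 = (-89 + 90) - 6 = 1 - 6 = -5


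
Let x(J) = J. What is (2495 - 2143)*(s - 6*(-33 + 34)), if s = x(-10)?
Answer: -5632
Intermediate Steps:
s = -10
(2495 - 2143)*(s - 6*(-33 + 34)) = (2495 - 2143)*(-10 - 6*(-33 + 34)) = 352*(-10 - 6*1) = 352*(-10 - 6) = 352*(-16) = -5632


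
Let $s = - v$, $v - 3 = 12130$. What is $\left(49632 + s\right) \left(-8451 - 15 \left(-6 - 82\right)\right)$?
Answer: $-267405369$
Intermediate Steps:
$v = 12133$ ($v = 3 + 12130 = 12133$)
$s = -12133$ ($s = \left(-1\right) 12133 = -12133$)
$\left(49632 + s\right) \left(-8451 - 15 \left(-6 - 82\right)\right) = \left(49632 - 12133\right) \left(-8451 - 15 \left(-6 - 82\right)\right) = 37499 \left(-8451 - -1320\right) = 37499 \left(-8451 + 1320\right) = 37499 \left(-7131\right) = -267405369$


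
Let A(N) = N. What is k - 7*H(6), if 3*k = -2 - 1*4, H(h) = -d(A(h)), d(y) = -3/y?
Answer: -11/2 ≈ -5.5000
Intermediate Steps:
H(h) = 3/h (H(h) = -(-3)/h = 3/h)
k = -2 (k = (-2 - 1*4)/3 = (-2 - 4)/3 = (⅓)*(-6) = -2)
k - 7*H(6) = -2 - 21/6 = -2 - 7*½ = -2 - 7/2 = -11/2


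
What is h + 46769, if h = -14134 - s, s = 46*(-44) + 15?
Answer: 34644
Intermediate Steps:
s = -2009 (s = -2024 + 15 = -2009)
h = -12125 (h = -14134 - 1*(-2009) = -14134 + 2009 = -12125)
h + 46769 = -12125 + 46769 = 34644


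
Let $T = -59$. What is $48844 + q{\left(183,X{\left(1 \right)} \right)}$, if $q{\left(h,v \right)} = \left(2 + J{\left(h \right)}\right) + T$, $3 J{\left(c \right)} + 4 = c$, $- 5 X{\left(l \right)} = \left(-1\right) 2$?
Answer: $\frac{146540}{3} \approx 48847.0$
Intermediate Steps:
$X{\left(l \right)} = \frac{2}{5}$ ($X{\left(l \right)} = - \frac{\left(-1\right) 2}{5} = \left(- \frac{1}{5}\right) \left(-2\right) = \frac{2}{5}$)
$J{\left(c \right)} = - \frac{4}{3} + \frac{c}{3}$
$q{\left(h,v \right)} = - \frac{175}{3} + \frac{h}{3}$ ($q{\left(h,v \right)} = \left(2 + \left(- \frac{4}{3} + \frac{h}{3}\right)\right) - 59 = \left(\frac{2}{3} + \frac{h}{3}\right) - 59 = - \frac{175}{3} + \frac{h}{3}$)
$48844 + q{\left(183,X{\left(1 \right)} \right)} = 48844 + \left(- \frac{175}{3} + \frac{1}{3} \cdot 183\right) = 48844 + \left(- \frac{175}{3} + 61\right) = 48844 + \frac{8}{3} = \frac{146540}{3}$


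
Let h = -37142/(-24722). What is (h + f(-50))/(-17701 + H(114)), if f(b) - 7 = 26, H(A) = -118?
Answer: -426484/220260659 ≈ -0.0019363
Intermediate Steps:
h = 18571/12361 (h = -37142*(-1/24722) = 18571/12361 ≈ 1.5024)
f(b) = 33 (f(b) = 7 + 26 = 33)
(h + f(-50))/(-17701 + H(114)) = (18571/12361 + 33)/(-17701 - 118) = (426484/12361)/(-17819) = (426484/12361)*(-1/17819) = -426484/220260659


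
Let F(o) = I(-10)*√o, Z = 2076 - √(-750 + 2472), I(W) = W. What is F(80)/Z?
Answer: -13840*√5/718009 - 20*√8610/2154027 ≈ -0.043963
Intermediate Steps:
Z = 2076 - √1722 ≈ 2034.5
F(o) = -10*√o
F(80)/Z = (-40*√5)/(2076 - √1722) = -40*√5/(2076 - √1722)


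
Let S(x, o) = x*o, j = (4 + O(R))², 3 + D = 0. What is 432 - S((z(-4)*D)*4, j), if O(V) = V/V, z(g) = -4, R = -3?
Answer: -768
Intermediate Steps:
O(V) = 1
D = -3 (D = -3 + 0 = -3)
j = 25 (j = (4 + 1)² = 5² = 25)
S(x, o) = o*x
432 - S((z(-4)*D)*4, j) = 432 - 25*-4*(-3)*4 = 432 - 25*12*4 = 432 - 25*48 = 432 - 1*1200 = 432 - 1200 = -768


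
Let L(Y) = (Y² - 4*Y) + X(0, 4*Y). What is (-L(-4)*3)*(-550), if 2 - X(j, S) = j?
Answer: 56100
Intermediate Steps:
X(j, S) = 2 - j
L(Y) = 2 + Y² - 4*Y (L(Y) = (Y² - 4*Y) + (2 - 1*0) = (Y² - 4*Y) + (2 + 0) = (Y² - 4*Y) + 2 = 2 + Y² - 4*Y)
(-L(-4)*3)*(-550) = (-(2 + (-4)² - 4*(-4))*3)*(-550) = (-(2 + 16 + 16)*3)*(-550) = (-1*34*3)*(-550) = -34*3*(-550) = -102*(-550) = 56100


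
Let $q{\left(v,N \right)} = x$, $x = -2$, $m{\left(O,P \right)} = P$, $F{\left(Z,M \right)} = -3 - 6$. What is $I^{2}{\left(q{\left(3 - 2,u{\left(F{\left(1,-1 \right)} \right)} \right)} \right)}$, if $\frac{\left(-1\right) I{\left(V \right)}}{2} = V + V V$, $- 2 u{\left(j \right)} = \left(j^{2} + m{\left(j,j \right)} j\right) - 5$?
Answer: $16$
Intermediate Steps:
$F{\left(Z,M \right)} = -9$ ($F{\left(Z,M \right)} = -3 - 6 = -9$)
$u{\left(j \right)} = \frac{5}{2} - j^{2}$ ($u{\left(j \right)} = - \frac{\left(j^{2} + j j\right) - 5}{2} = - \frac{\left(j^{2} + j^{2}\right) - 5}{2} = - \frac{2 j^{2} - 5}{2} = - \frac{-5 + 2 j^{2}}{2} = \frac{5}{2} - j^{2}$)
$q{\left(v,N \right)} = -2$
$I{\left(V \right)} = - 2 V - 2 V^{2}$ ($I{\left(V \right)} = - 2 \left(V + V V\right) = - 2 \left(V + V^{2}\right) = - 2 V - 2 V^{2}$)
$I^{2}{\left(q{\left(3 - 2,u{\left(F{\left(1,-1 \right)} \right)} \right)} \right)} = \left(\left(-2\right) \left(-2\right) \left(1 - 2\right)\right)^{2} = \left(\left(-2\right) \left(-2\right) \left(-1\right)\right)^{2} = \left(-4\right)^{2} = 16$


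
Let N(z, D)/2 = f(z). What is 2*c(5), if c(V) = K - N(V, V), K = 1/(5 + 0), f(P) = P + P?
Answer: -198/5 ≈ -39.600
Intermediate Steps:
f(P) = 2*P
N(z, D) = 4*z (N(z, D) = 2*(2*z) = 4*z)
K = 1/5 ≈ 0.20000
c(V) = 1/5 - 4*V
2*c(5) = 2*(1/5 - 4*5) = 2*(1/5 - 20) = 2*(-99/5) = -198/5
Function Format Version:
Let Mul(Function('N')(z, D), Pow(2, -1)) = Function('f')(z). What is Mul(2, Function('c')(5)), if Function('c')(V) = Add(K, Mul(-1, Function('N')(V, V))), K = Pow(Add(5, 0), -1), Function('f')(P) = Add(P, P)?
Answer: Rational(-198, 5) ≈ -39.600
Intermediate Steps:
Function('f')(P) = Mul(2, P)
Function('N')(z, D) = Mul(4, z) (Function('N')(z, D) = Mul(2, Mul(2, z)) = Mul(4, z))
K = Rational(1, 5) (K = Pow(5, -1) = Rational(1, 5) ≈ 0.20000)
Function('c')(V) = Add(Rational(1, 5), Mul(-4, V)) (Function('c')(V) = Add(Rational(1, 5), Mul(-1, Mul(4, V))) = Add(Rational(1, 5), Mul(-4, V)))
Mul(2, Function('c')(5)) = Mul(2, Add(Rational(1, 5), Mul(-4, 5))) = Mul(2, Add(Rational(1, 5), -20)) = Mul(2, Rational(-99, 5)) = Rational(-198, 5)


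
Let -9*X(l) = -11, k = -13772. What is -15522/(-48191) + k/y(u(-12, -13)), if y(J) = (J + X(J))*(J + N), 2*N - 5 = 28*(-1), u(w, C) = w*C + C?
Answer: -23243178/57521519 ≈ -0.40408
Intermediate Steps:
X(l) = 11/9 (X(l) = -⅑*(-11) = 11/9)
u(w, C) = C + C*w (u(w, C) = C*w + C = C + C*w)
N = -23/2 (N = 5/2 + (28*(-1))/2 = 5/2 + (½)*(-28) = 5/2 - 14 = -23/2 ≈ -11.500)
y(J) = (-23/2 + J)*(11/9 + J) (y(J) = (J + 11/9)*(J - 23/2) = (11/9 + J)*(-23/2 + J) = (-23/2 + J)*(11/9 + J))
-15522/(-48191) + k/y(u(-12, -13)) = -15522/(-48191) - 13772/(-253/18 + (-13*(1 - 12))² - (-2405)*(1 - 12)/18) = -15522*(-1/48191) - 13772/(-253/18 + (-13*(-11))² - (-2405)*(-11)/18) = 1194/3707 - 13772/(-253/18 + 143² - 185/18*143) = 1194/3707 - 13772/(-253/18 + 20449 - 26455/18) = 1194/3707 - 13772/170687/9 = 1194/3707 - 13772*9/170687 = 1194/3707 - 11268/15517 = -23243178/57521519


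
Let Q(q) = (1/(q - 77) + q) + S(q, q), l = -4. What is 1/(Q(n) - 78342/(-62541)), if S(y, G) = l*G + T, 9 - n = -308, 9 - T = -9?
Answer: -1667760/1553924011 ≈ -0.0010733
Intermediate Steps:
T = 18 (T = 9 - 1*(-9) = 9 + 9 = 18)
n = 317 (n = 9 - 1*(-308) = 9 + 308 = 317)
S(y, G) = 18 - 4*G (S(y, G) = -4*G + 18 = 18 - 4*G)
Q(q) = 18 + 1/(-77 + q) - 3*q (Q(q) = (1/(q - 77) + q) + (18 - 4*q) = (1/(-77 + q) + q) + (18 - 4*q) = (q + 1/(-77 + q)) + (18 - 4*q) = 18 + 1/(-77 + q) - 3*q)
1/(Q(n) - 78342/(-62541)) = 1/((-1385 - 3*317² + 249*317)/(-77 + 317) - 78342/(-62541)) = 1/((-1385 - 3*100489 + 78933)/240 - 78342*(-1/62541)) = 1/((-1385 - 301467 + 78933)/240 + 26114/20847) = 1/((1/240)*(-223919) + 26114/20847) = 1/(-223919/240 + 26114/20847) = 1/(-1553924011/1667760) = -1667760/1553924011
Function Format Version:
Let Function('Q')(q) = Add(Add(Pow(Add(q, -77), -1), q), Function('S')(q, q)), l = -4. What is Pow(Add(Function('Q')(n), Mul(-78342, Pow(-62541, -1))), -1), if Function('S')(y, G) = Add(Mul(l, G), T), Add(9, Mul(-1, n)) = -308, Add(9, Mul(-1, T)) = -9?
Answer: Rational(-1667760, 1553924011) ≈ -0.0010733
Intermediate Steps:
T = 18 (T = Add(9, Mul(-1, -9)) = Add(9, 9) = 18)
n = 317 (n = Add(9, Mul(-1, -308)) = Add(9, 308) = 317)
Function('S')(y, G) = Add(18, Mul(-4, G)) (Function('S')(y, G) = Add(Mul(-4, G), 18) = Add(18, Mul(-4, G)))
Function('Q')(q) = Add(18, Pow(Add(-77, q), -1), Mul(-3, q)) (Function('Q')(q) = Add(Add(Pow(Add(q, -77), -1), q), Add(18, Mul(-4, q))) = Add(Add(Pow(Add(-77, q), -1), q), Add(18, Mul(-4, q))) = Add(Add(q, Pow(Add(-77, q), -1)), Add(18, Mul(-4, q))) = Add(18, Pow(Add(-77, q), -1), Mul(-3, q)))
Pow(Add(Function('Q')(n), Mul(-78342, Pow(-62541, -1))), -1) = Pow(Add(Mul(Pow(Add(-77, 317), -1), Add(-1385, Mul(-3, Pow(317, 2)), Mul(249, 317))), Mul(-78342, Pow(-62541, -1))), -1) = Pow(Add(Mul(Pow(240, -1), Add(-1385, Mul(-3, 100489), 78933)), Mul(-78342, Rational(-1, 62541))), -1) = Pow(Add(Mul(Rational(1, 240), Add(-1385, -301467, 78933)), Rational(26114, 20847)), -1) = Pow(Add(Mul(Rational(1, 240), -223919), Rational(26114, 20847)), -1) = Pow(Add(Rational(-223919, 240), Rational(26114, 20847)), -1) = Pow(Rational(-1553924011, 1667760), -1) = Rational(-1667760, 1553924011)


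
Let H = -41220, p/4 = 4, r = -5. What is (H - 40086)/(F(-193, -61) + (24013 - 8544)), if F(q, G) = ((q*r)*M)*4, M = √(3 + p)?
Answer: 419240838/14600813 - 104613720*√19/14600813 ≈ -2.5177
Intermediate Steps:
p = 16 (p = 4*4 = 16)
M = √19 (M = √(3 + 16) = √19 ≈ 4.3589)
F(q, G) = -20*q*√19 (F(q, G) = ((q*(-5))*√19)*4 = ((-5*q)*√19)*4 = -5*q*√19*4 = -20*q*√19)
(H - 40086)/(F(-193, -61) + (24013 - 8544)) = (-41220 - 40086)/(-20*(-193)*√19 + (24013 - 8544)) = -81306/(3860*√19 + 15469) = -81306/(15469 + 3860*√19)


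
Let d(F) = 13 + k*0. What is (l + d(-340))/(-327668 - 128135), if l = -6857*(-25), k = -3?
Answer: -171438/455803 ≈ -0.37612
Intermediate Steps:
l = 171425
d(F) = 13 (d(F) = 13 - 3*0 = 13 + 0 = 13)
(l + d(-340))/(-327668 - 128135) = (171425 + 13)/(-327668 - 128135) = 171438/(-455803) = 171438*(-1/455803) = -171438/455803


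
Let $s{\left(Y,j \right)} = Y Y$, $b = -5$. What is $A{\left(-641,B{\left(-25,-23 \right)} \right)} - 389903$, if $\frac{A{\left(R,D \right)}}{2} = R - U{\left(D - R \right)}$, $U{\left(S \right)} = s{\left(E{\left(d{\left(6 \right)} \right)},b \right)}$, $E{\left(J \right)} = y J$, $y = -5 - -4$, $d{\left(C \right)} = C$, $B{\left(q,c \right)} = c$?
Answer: $-391257$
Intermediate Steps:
$y = -1$ ($y = -5 + 4 = -1$)
$E{\left(J \right)} = - J$
$s{\left(Y,j \right)} = Y^{2}$
$U{\left(S \right)} = 36$ ($U{\left(S \right)} = \left(\left(-1\right) 6\right)^{2} = \left(-6\right)^{2} = 36$)
$A{\left(R,D \right)} = -72 + 2 R$ ($A{\left(R,D \right)} = 2 \left(R - 36\right) = 2 \left(-36 + R\right) = -72 + 2 R$)
$A{\left(-641,B{\left(-25,-23 \right)} \right)} - 389903 = \left(-72 + 2 \left(-641\right)\right) - 389903 = \left(-72 - 1282\right) - 389903 = -1354 - 389903 = -391257$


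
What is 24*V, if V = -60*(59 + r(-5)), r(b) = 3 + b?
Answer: -82080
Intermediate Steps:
V = -3420 (V = -60*(59 + (3 - 5)) = -60*(59 - 2) = -60*57 = -3420)
24*V = 24*(-3420) = -82080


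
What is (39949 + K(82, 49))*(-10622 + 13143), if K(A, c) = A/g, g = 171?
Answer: 17221861081/171 ≈ 1.0071e+8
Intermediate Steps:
K(A, c) = A/171
(39949 + K(82, 49))*(-10622 + 13143) = (39949 + (1/171)*82)*(-10622 + 13143) = (39949 + 82/171)*2521 = (6831361/171)*2521 = 17221861081/171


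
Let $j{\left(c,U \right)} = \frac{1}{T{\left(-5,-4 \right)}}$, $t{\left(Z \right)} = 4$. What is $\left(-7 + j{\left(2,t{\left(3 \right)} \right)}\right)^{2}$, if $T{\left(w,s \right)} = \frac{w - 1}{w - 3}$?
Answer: $\frac{289}{9} \approx 32.111$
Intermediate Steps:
$T{\left(w,s \right)} = \frac{-1 + w}{-3 + w}$
$j{\left(c,U \right)} = \frac{4}{3}$ ($j{\left(c,U \right)} = \frac{1}{\frac{1}{-3 - 5} \left(-1 - 5\right)} = \frac{1}{\frac{1}{-8} \left(-6\right)} = \frac{1}{\left(- \frac{1}{8}\right) \left(-6\right)} = \frac{1}{\frac{3}{4}} = \frac{4}{3}$)
$\left(-7 + j{\left(2,t{\left(3 \right)} \right)}\right)^{2} = \left(-7 + \frac{4}{3}\right)^{2} = \left(- \frac{17}{3}\right)^{2} = \frac{289}{9}$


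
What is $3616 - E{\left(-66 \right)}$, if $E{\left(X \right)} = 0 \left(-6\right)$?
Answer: $3616$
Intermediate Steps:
$E{\left(X \right)} = 0$
$3616 - E{\left(-66 \right)} = 3616 - 0 = 3616 + 0 = 3616$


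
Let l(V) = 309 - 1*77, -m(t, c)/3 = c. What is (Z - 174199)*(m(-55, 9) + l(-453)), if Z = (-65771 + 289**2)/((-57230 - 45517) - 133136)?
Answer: -8423573095735/235883 ≈ -3.5711e+7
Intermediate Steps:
m(t, c) = -3*c
l(V) = 232 (l(V) = 309 - 77 = 232)
Z = -17750/235883 (Z = (-65771 + 83521)/(-102747 - 133136) = 17750/(-235883) = 17750*(-1/235883) = -17750/235883 ≈ -0.075249)
(Z - 174199)*(m(-55, 9) + l(-453)) = (-17750/235883 - 174199)*(-3*9 + 232) = -41090600467*(-27 + 232)/235883 = -41090600467/235883*205 = -8423573095735/235883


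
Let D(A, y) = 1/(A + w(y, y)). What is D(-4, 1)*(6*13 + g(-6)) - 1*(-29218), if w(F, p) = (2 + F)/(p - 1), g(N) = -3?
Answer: 29218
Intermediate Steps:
w(F, p) = (2 + F)/(-1 + p)
D(A, y) = 1/(A + (2 + y)/(-1 + y))
D(-4, 1)*(6*13 + g(-6)) - 1*(-29218) = ((-1 + 1)/(2 + 1 - 4*(-1 + 1)))*(6*13 - 3) - 1*(-29218) = (0/(2 + 1 - 4*0))*(78 - 3) + 29218 = (0/(2 + 1 + 0))*75 + 29218 = (0/3)*75 + 29218 = ((⅓)*0)*75 + 29218 = 0*75 + 29218 = 0 + 29218 = 29218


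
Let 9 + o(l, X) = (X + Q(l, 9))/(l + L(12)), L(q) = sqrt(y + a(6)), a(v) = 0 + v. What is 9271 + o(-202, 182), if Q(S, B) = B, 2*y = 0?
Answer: 188916247/20399 - 191*sqrt(6)/40798 ≈ 9261.0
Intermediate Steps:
y = 0 (y = (1/2)*0 = 0)
a(v) = v
L(q) = sqrt(6) (L(q) = sqrt(0 + 6) = sqrt(6))
o(l, X) = -9 + (9 + X)/(l + sqrt(6)) (o(l, X) = -9 + (X + 9)/(l + sqrt(6)) = -9 + (9 + X)/(l + sqrt(6)))
9271 + o(-202, 182) = 9271 + (9 + 182 - 9*(-202) - 9*sqrt(6))/(-202 + sqrt(6)) = 9271 + (9 + 182 + 1818 - 9*sqrt(6))/(-202 + sqrt(6)) = 9271 + (2009 - 9*sqrt(6))/(-202 + sqrt(6))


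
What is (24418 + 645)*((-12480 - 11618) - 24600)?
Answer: -1220517974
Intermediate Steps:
(24418 + 645)*((-12480 - 11618) - 24600) = 25063*(-24098 - 24600) = 25063*(-48698) = -1220517974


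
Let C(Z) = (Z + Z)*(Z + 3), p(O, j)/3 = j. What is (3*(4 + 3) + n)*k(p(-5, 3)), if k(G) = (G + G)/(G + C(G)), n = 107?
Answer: 256/25 ≈ 10.240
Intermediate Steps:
p(O, j) = 3*j
C(Z) = 2*Z*(3 + Z) (C(Z) = (2*Z)*(3 + Z) = 2*Z*(3 + Z))
k(G) = 2*G/(G + 2*G*(3 + G)) (k(G) = (G + G)/(G + 2*G*(3 + G)) = (2*G)/(G + 2*G*(3 + G)) = 2*G/(G + 2*G*(3 + G)))
(3*(4 + 3) + n)*k(p(-5, 3)) = (3*(4 + 3) + 107)*(2/(7 + 2*(3*3))) = (3*7 + 107)*(2/(7 + 2*9)) = (21 + 107)*(2/(7 + 18)) = 128*(2/25) = 256/25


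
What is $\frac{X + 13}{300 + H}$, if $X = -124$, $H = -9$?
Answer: $- \frac{37}{97} \approx -0.38144$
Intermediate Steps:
$\frac{X + 13}{300 + H} = \frac{-124 + 13}{300 - 9} = - \frac{111}{291} = \left(-111\right) \frac{1}{291} = - \frac{37}{97}$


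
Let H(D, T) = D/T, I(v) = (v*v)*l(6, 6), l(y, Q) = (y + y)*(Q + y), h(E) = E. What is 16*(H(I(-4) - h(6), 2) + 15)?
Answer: 18624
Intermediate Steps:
l(y, Q) = 2*y*(Q + y) (l(y, Q) = (2*y)*(Q + y) = 2*y*(Q + y))
I(v) = 144*v**2 (I(v) = (v*v)*(2*6*(6 + 6)) = v**2*(2*6*12) = v**2*144 = 144*v**2)
16*(H(I(-4) - h(6), 2) + 15) = 16*((144*(-4)**2 - 1*6)/2 + 15) = 16*((144*16 - 6)*(1/2) + 15) = 16*((2304 - 6)*(1/2) + 15) = 16*(2298*(1/2) + 15) = 16*(1149 + 15) = 16*1164 = 18624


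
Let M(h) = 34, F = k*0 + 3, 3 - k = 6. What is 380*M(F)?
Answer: 12920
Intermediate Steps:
k = -3 (k = 3 - 1*6 = 3 - 6 = -3)
F = 3 (F = -3*0 + 3 = 0 + 3 = 3)
380*M(F) = 380*34 = 12920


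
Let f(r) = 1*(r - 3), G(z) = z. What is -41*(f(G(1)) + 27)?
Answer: -1025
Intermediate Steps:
f(r) = -3 + r (f(r) = 1*(-3 + r) = -3 + r)
-41*(f(G(1)) + 27) = -41*((-3 + 1) + 27) = -41*(-2 + 27) = -41*25 = -1025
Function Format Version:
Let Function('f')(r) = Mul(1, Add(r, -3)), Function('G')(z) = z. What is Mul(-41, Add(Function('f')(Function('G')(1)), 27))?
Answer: -1025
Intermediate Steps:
Function('f')(r) = Add(-3, r) (Function('f')(r) = Mul(1, Add(-3, r)) = Add(-3, r))
Mul(-41, Add(Function('f')(Function('G')(1)), 27)) = Mul(-41, Add(Add(-3, 1), 27)) = Mul(-41, Add(-2, 27)) = Mul(-41, 25) = -1025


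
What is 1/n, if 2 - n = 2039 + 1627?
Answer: -1/3664 ≈ -0.00027293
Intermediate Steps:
n = -3664 (n = 2 - (2039 + 1627) = 2 - 1*3666 = 2 - 3666 = -3664)
1/n = 1/(-3664) = -1/3664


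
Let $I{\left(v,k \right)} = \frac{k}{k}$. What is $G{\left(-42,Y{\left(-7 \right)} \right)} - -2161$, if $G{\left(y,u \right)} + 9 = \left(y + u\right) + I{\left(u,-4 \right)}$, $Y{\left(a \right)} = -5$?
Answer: $2106$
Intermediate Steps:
$I{\left(v,k \right)} = 1$
$G{\left(y,u \right)} = -8 + u + y$ ($G{\left(y,u \right)} = -9 + \left(\left(y + u\right) + 1\right) = -9 + \left(\left(u + y\right) + 1\right) = -9 + \left(1 + u + y\right) = -8 + u + y$)
$G{\left(-42,Y{\left(-7 \right)} \right)} - -2161 = \left(-8 - 5 - 42\right) - -2161 = -55 + 2161 = 2106$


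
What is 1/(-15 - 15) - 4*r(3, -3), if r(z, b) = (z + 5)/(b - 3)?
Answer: 53/10 ≈ 5.3000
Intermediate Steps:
r(z, b) = (5 + z)/(-3 + b)
1/(-15 - 15) - 4*r(3, -3) = 1/(-15 - 15) - 4*(5 + 3)/(-3 - 3) = 1/(-30) - 4*8/(-6) = -1/30 - (-2)*8/3 = -1/30 - 4*(-4/3) = -1/30 + 16/3 = 53/10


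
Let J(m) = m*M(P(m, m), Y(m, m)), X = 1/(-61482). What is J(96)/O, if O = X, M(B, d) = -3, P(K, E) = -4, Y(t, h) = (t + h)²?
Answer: 17706816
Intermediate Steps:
Y(t, h) = (h + t)²
X = -1/61482 ≈ -1.6265e-5
O = -1/61482 ≈ -1.6265e-5
J(m) = -3*m (J(m) = m*(-3) = -3*m)
J(96)/O = (-3*96)/(-1/61482) = -288*(-61482) = 17706816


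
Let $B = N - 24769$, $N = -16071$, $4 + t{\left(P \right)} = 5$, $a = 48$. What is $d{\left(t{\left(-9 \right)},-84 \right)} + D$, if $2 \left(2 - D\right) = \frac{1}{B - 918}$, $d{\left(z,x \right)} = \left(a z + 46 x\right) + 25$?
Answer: $- \frac{316442123}{83516} \approx -3789.0$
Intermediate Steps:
$t{\left(P \right)} = 1$ ($t{\left(P \right)} = -4 + 5 = 1$)
$d{\left(z,x \right)} = 25 + 46 x + 48 z$ ($d{\left(z,x \right)} = \left(48 z + 46 x\right) + 25 = \left(46 x + 48 z\right) + 25 = 25 + 46 x + 48 z$)
$B = -40840$ ($B = -16071 - 24769 = -40840$)
$D = \frac{167033}{83516}$ ($D = 2 - \frac{1}{2 \left(-40840 - 918\right)} = 2 - \frac{1}{2 \left(-41758\right)} = 2 - - \frac{1}{83516} = 2 + \frac{1}{83516} = \frac{167033}{83516} \approx 2.0$)
$d{\left(t{\left(-9 \right)},-84 \right)} + D = \left(25 + 46 \left(-84\right) + 48 \cdot 1\right) + \frac{167033}{83516} = \left(25 - 3864 + 48\right) + \frac{167033}{83516} = -3791 + \frac{167033}{83516} = - \frac{316442123}{83516}$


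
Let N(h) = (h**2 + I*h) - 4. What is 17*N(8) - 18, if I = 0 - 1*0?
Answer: 1002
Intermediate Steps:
I = 0 (I = 0 + 0 = 0)
N(h) = -4 + h**2 (N(h) = (h**2 + 0*h) - 4 = (h**2 + 0) - 4 = h**2 - 4 = -4 + h**2)
17*N(8) - 18 = 17*(-4 + 8**2) - 18 = 17*(-4 + 64) - 18 = 17*60 - 18 = 1020 - 18 = 1002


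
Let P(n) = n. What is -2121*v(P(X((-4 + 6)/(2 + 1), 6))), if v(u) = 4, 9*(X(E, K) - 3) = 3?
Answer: -8484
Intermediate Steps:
X(E, K) = 10/3 (X(E, K) = 3 + (⅑)*3 = 3 + ⅓ = 10/3)
-2121*v(P(X((-4 + 6)/(2 + 1), 6))) = -2121*4 = -8484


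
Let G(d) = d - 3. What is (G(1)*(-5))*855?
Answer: 8550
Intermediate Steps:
G(d) = -3 + d
(G(1)*(-5))*855 = ((-3 + 1)*(-5))*855 = -2*(-5)*855 = 10*855 = 8550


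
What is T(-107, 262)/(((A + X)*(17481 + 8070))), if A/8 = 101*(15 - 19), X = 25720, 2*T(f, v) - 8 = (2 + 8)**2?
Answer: 1/10640572 ≈ 9.3980e-8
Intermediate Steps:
T(f, v) = 54 (T(f, v) = 4 + (2 + 8)**2/2 = 4 + (1/2)*10**2 = 4 + (1/2)*100 = 4 + 50 = 54)
A = -3232 (A = 8*(101*(15 - 19)) = 8*(101*(-4)) = 8*(-404) = -3232)
T(-107, 262)/(((A + X)*(17481 + 8070))) = 54/(((-3232 + 25720)*(17481 + 8070))) = 54/((22488*25551)) = 54/574590888 = 54*(1/574590888) = 1/10640572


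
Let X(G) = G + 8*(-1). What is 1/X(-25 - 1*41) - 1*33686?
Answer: -2492765/74 ≈ -33686.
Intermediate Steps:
X(G) = -8 + G (X(G) = G - 8 = -8 + G)
1/X(-25 - 1*41) - 1*33686 = 1/(-8 + (-25 - 1*41)) - 1*33686 = 1/(-8 + (-25 - 41)) - 33686 = 1/(-8 - 66) - 33686 = 1/(-74) - 33686 = -1/74 - 33686 = -2492765/74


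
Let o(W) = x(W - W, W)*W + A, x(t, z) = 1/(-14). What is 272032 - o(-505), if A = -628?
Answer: 3816735/14 ≈ 2.7262e+5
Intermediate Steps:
x(t, z) = -1/14
o(W) = -628 - W/14 (o(W) = -W/14 - 628 = -628 - W/14)
272032 - o(-505) = 272032 - (-628 - 1/14*(-505)) = 272032 - (-628 + 505/14) = 272032 - 1*(-8287/14) = 272032 + 8287/14 = 3816735/14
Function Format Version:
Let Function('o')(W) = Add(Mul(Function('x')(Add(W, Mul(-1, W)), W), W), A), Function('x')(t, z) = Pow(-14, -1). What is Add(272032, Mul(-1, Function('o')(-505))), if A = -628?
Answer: Rational(3816735, 14) ≈ 2.7262e+5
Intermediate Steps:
Function('x')(t, z) = Rational(-1, 14)
Function('o')(W) = Add(-628, Mul(Rational(-1, 14), W)) (Function('o')(W) = Add(Mul(Rational(-1, 14), W), -628) = Add(-628, Mul(Rational(-1, 14), W)))
Add(272032, Mul(-1, Function('o')(-505))) = Add(272032, Mul(-1, Add(-628, Mul(Rational(-1, 14), -505)))) = Add(272032, Mul(-1, Add(-628, Rational(505, 14)))) = Add(272032, Mul(-1, Rational(-8287, 14))) = Add(272032, Rational(8287, 14)) = Rational(3816735, 14)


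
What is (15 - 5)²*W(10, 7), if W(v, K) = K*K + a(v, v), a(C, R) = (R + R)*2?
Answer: 8900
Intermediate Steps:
a(C, R) = 4*R (a(C, R) = (2*R)*2 = 4*R)
W(v, K) = K² + 4*v (W(v, K) = K*K + 4*v = K² + 4*v)
(15 - 5)²*W(10, 7) = (15 - 5)²*(7² + 4*10) = 10²*(49 + 40) = 100*89 = 8900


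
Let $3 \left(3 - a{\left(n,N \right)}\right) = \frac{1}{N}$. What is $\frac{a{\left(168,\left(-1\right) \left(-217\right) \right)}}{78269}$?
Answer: $\frac{1952}{50953119} \approx 3.831 \cdot 10^{-5}$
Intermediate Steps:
$a{\left(n,N \right)} = 3 - \frac{1}{3 N}$
$\frac{a{\left(168,\left(-1\right) \left(-217\right) \right)}}{78269} = \frac{3 - \frac{1}{3 \left(\left(-1\right) \left(-217\right)\right)}}{78269} = \left(3 - \frac{1}{3 \cdot 217}\right) \frac{1}{78269} = \left(3 - \frac{1}{651}\right) \frac{1}{78269} = \frac{1952}{651} \cdot \frac{1}{78269} = \frac{1952}{50953119}$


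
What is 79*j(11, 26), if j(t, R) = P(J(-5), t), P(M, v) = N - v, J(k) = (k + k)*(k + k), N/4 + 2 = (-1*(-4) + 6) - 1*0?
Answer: 1659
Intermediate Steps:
N = 32 (N = -8 + 4*((-1*(-4) + 6) - 1*0) = -8 + 4*((4 + 6) + 0) = -8 + 4*(10 + 0) = -8 + 4*10 = -8 + 40 = 32)
J(k) = 4*k**2 (J(k) = (2*k)*(2*k) = 4*k**2)
P(M, v) = 32 - v
j(t, R) = 32 - t
79*j(11, 26) = 79*(32 - 1*11) = 79*(32 - 11) = 79*21 = 1659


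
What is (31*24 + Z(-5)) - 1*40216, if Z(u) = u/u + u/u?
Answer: -39470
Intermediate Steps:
Z(u) = 2 (Z(u) = 1 + 1 = 2)
(31*24 + Z(-5)) - 1*40216 = (31*24 + 2) - 1*40216 = (744 + 2) - 40216 = 746 - 40216 = -39470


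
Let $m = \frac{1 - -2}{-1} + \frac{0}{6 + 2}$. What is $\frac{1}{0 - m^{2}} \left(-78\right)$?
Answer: $\frac{26}{3} \approx 8.6667$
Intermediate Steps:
$m = -3$ ($m = \left(1 + 2\right) \left(-1\right) + \frac{0}{8} = 3 \left(-1\right) + 0 \cdot \frac{1}{8} = -3 + 0 = -3$)
$\frac{1}{0 - m^{2}} \left(-78\right) = \frac{1}{0 - \left(-3\right)^{2}} \left(-78\right) = \frac{1}{0 - 9} \left(-78\right) = \frac{1}{-9} \left(-78\right) = \left(- \frac{1}{9}\right) \left(-78\right) = \frac{26}{3}$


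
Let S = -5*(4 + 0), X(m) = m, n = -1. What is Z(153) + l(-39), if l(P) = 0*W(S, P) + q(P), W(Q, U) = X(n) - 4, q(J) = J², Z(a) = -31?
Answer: 1490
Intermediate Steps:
S = -20 (S = -5*4 = -20)
W(Q, U) = -5 (W(Q, U) = -1 - 4 = -5)
l(P) = P² (l(P) = 0*(-5) + P² = 0 + P² = P²)
Z(153) + l(-39) = -31 + (-39)² = -31 + 1521 = 1490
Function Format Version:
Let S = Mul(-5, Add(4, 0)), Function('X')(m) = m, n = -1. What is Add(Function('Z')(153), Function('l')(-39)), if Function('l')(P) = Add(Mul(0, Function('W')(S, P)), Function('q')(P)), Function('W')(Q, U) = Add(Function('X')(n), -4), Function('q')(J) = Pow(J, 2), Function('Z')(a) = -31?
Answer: 1490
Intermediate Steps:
S = -20 (S = Mul(-5, 4) = -20)
Function('W')(Q, U) = -5 (Function('W')(Q, U) = Add(-1, -4) = -5)
Function('l')(P) = Pow(P, 2) (Function('l')(P) = Add(Mul(0, -5), Pow(P, 2)) = Add(0, Pow(P, 2)) = Pow(P, 2))
Add(Function('Z')(153), Function('l')(-39)) = Add(-31, Pow(-39, 2)) = Add(-31, 1521) = 1490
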